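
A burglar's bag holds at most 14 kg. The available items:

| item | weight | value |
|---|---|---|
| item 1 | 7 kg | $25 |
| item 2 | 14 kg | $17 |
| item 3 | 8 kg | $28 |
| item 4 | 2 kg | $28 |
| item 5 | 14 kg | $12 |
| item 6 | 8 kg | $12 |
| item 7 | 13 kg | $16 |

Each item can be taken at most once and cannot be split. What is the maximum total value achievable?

$56

Check high-value combinations within 14 kg:
- item 3+item 4: weight 8+2=10, value 28+28=56
- item 1+item 4: weight 7+2=9, value 25+28=53
- item 4+item 6: weight 2+8=10, value 28+12=40
- item 4: weight 2, value 28
Best: $56.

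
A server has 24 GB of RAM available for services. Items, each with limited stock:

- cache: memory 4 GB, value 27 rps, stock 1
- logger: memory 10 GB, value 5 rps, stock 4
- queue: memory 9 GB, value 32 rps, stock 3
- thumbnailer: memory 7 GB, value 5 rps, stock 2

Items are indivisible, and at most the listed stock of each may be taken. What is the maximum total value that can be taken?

Best selections within memory 24 and stock limits:
- 1×cache + 2×queue: memory 22, value 91
- 2×queue: memory 18, value 64
- 1×cache + 1×queue + 1×thumbnailer: memory 20, value 64
- 1×cache + 1×logger + 1×queue: memory 23, value 64
Best: 91 rps.

91 rps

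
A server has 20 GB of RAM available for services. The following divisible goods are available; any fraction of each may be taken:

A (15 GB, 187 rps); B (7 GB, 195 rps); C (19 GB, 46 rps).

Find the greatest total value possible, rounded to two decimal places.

357.07

Take in order of value per unit:
- B (195/7 per unit): all 7 → value 195, running total 195.00
- A (187/15 per unit): 13 of 15 → value 13×187/15 = 162.0667, running total 357.07
Total 357.07.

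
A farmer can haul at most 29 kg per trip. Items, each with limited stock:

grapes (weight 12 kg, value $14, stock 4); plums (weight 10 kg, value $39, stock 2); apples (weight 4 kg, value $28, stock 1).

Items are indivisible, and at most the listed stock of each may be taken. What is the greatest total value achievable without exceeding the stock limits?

$106

Top feasible selections:
- 2×plums + 1×apples: weight 24, value 106
- 1×grapes + 1×plums + 1×apples: weight 26, value 81
Best: $106.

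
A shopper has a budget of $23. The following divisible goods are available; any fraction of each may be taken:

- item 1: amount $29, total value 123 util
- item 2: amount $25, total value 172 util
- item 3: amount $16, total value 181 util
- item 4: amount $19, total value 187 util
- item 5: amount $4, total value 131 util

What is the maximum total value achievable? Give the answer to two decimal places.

Take in order of value per unit:
- item 5 (131/4 per unit): all 4 → value 131, running total 131.00
- item 3 (181/16 per unit): all 16 → value 181, running total 312.00
- item 4 (187/19 per unit): 3 of 19 → value 3×187/19 = 29.5263, running total 341.53
Total 341.53.

341.53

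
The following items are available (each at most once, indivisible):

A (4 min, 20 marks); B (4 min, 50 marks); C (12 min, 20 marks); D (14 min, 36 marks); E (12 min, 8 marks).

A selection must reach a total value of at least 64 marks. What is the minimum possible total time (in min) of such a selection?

Subsets with value ≥ 64, sorted by total time:
- A+B: time 8, value 70
- B+C: time 16, value 70
Minimum time: 8 min.

8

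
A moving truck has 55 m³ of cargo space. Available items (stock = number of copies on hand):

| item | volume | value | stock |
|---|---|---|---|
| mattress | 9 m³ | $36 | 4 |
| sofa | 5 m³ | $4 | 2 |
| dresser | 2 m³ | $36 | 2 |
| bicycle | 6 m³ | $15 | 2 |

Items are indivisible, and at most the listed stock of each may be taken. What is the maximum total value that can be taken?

$246

Best selections within volume 55 and stock limits:
- 4×mattress + 2×dresser + 2×bicycle: volume 52, value 246
- 4×mattress + 1×sofa + 2×dresser + 1×bicycle: volume 51, value 235
Best: $246.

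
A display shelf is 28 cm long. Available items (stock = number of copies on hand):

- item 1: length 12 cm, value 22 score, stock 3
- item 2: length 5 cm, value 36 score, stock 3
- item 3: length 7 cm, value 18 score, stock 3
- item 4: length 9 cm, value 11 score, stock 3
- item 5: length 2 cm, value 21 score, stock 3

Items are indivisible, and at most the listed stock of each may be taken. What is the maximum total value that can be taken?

189 score

Top feasible selections:
- 3×item 2 + 1×item 3 + 3×item 5: length 28, value 189
- 3×item 2 + 3×item 5: length 21, value 171
Best: 189 score.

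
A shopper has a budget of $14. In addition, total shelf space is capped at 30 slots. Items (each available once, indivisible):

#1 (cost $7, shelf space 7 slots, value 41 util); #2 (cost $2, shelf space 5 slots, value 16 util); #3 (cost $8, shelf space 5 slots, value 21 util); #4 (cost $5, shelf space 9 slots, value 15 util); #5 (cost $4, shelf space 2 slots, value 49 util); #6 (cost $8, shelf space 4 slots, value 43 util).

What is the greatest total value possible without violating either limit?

108 util

Feasible sets respecting both limits:
- #2+#5+#6: cost 14, shelf space 11, value 108
- #1+#2+#5: cost 13, shelf space 14, value 106
- #5+#6: cost 12, shelf space 6, value 92
Best: 108 util.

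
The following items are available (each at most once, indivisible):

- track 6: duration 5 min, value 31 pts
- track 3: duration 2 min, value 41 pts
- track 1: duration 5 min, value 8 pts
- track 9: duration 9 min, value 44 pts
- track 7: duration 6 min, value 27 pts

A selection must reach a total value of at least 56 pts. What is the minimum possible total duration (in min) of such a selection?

7

Subsets with value ≥ 56, sorted by total duration:
- track 6+track 3: duration 7, value 72
- track 3+track 7: duration 8, value 68
- track 3+track 9: duration 11, value 85
- track 6+track 7: duration 11, value 58
Minimum duration: 7 min.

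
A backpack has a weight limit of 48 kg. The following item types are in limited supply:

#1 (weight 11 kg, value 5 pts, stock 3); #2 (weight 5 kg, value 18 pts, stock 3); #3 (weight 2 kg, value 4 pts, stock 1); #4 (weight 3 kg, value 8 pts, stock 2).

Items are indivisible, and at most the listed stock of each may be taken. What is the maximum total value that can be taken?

Best selections within weight 48 and stock limits:
- 2×#1 + 3×#2 + 1×#3 + 2×#4: weight 45, value 84
- 2×#1 + 3×#2 + 2×#4: weight 43, value 80
- 1×#1 + 3×#2 + 1×#3 + 2×#4: weight 34, value 79
Best: 84 pts.

84 pts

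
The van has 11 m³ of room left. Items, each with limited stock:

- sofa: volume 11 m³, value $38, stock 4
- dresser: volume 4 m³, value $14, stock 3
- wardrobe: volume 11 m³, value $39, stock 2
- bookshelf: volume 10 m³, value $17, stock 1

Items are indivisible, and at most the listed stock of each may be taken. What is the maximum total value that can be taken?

$39

Top feasible selections:
- 1×wardrobe: volume 11, value 39
- 1×sofa: volume 11, value 38
- 2×dresser: volume 8, value 28
Best: $39.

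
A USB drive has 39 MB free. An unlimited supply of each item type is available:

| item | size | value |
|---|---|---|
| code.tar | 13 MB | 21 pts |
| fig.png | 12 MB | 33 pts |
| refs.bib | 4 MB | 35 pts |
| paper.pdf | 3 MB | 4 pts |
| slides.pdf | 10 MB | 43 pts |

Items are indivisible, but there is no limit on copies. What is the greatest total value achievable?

319 pts

Best value-per-unit is refs.bib at 35/4; filling with it alone gives 9×35 = 315.
Optimal mix: 9×refs.bib + 1×paper.pdf → size 39, value 319.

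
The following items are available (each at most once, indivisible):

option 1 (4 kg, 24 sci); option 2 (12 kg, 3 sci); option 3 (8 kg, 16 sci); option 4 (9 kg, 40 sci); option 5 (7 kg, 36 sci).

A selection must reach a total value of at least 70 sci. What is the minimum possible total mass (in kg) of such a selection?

Subsets with value ≥ 70, sorted by total mass:
- option 4+option 5: mass 16, value 76
- option 1+option 3+option 5: mass 19, value 76
Minimum mass: 16 kg.

16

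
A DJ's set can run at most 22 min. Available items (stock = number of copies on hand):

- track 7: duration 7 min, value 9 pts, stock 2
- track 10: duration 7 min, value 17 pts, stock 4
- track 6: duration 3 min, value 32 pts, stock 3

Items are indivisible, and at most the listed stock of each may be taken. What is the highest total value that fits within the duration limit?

Top feasible selections:
- 1×track 10 + 3×track 6: duration 16, value 113
- 1×track 7 + 3×track 6: duration 16, value 105
- 2×track 10 + 2×track 6: duration 20, value 98
- 3×track 6: duration 9, value 96
Best: 113 pts.

113 pts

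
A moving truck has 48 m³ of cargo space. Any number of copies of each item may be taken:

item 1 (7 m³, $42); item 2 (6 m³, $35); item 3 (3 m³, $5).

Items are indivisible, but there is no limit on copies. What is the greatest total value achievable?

Best value-per-unit is item 1 at 42/7; filling with it alone gives 6×42 = 252.
Optimal mix: 6×item 1 + 1×item 2 → volume 48, value 287.

$287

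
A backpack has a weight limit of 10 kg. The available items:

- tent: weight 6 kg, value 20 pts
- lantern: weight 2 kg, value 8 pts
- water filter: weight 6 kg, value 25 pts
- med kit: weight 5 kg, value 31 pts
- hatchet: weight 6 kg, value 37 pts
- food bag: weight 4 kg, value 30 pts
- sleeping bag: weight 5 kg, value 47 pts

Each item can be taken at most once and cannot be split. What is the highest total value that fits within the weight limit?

78 pts

This is a 0/1 knapsack; check combinations near the capacity.
- med kit+sleeping bag: weight 5+5=10, value 31+47=78
- food bag+sleeping bag: weight 4+5=9, value 30+47=77
- hatchet+food bag: weight 6+4=10, value 37+30=67
Best: 78 pts.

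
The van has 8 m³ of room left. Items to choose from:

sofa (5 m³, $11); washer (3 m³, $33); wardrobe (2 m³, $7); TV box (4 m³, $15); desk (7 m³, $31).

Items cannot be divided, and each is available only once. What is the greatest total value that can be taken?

Check high-value combinations within 8 m³:
- washer+TV box: volume 3+4=7, value 33+15=48
- sofa+washer: volume 5+3=8, value 11+33=44
- washer+wardrobe: volume 3+2=5, value 33+7=40
- washer: volume 3, value 33
Best: $48.

$48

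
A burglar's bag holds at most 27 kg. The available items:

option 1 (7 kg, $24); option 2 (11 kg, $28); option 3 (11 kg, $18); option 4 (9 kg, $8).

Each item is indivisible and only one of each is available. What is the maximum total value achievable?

$60

This is a 0/1 knapsack; check combinations near the capacity.
- option 1+option 2+option 4: weight 7+11+9=27, value 24+28+8=60
- option 1+option 2: weight 7+11=18, value 24+28=52
- option 1+option 3+option 4: weight 7+11+9=27, value 24+18+8=50
- option 2+option 3: weight 11+11=22, value 28+18=46
Best: $60.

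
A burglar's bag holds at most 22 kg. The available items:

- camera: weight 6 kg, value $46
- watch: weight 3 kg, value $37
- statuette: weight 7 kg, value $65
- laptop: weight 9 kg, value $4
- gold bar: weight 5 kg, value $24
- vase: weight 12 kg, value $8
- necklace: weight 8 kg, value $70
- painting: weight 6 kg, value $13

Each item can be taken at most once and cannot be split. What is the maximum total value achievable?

$181

Check high-value combinations within 22 kg:
- camera+statuette+necklace: weight 6+7+8=21, value 46+65+70=181
- camera+watch+gold bar+necklace: weight 6+3+5+8=22, value 46+37+24+70=177
- watch+statuette+necklace: weight 3+7+8=18, value 37+65+70=172
- camera+watch+statuette+gold bar: weight 6+3+7+5=21, value 46+37+65+24=172
Best: $181.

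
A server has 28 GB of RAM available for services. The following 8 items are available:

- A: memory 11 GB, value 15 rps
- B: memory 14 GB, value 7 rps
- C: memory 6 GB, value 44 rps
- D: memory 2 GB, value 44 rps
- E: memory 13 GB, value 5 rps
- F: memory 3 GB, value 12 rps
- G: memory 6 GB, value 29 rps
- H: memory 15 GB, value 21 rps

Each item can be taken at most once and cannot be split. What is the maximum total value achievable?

144 rps

This is a 0/1 knapsack; check combinations near the capacity.
- A+C+D+F+G: memory 11+6+2+3+6=28, value 15+44+44+12+29=144
- A+C+D+G: memory 11+6+2+6=25, value 15+44+44+29=132
- C+D+F+G: memory 6+2+3+6=17, value 44+44+12+29=129
Best: 144 rps.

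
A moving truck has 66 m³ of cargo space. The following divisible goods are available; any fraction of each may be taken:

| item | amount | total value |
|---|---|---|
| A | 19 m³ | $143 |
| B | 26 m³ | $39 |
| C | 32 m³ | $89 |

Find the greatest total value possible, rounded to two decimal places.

254.50

Take in order of value per unit:
- A (143/19 per unit): all 19 → value 143, running total 143.00
- C (89/32 per unit): all 32 → value 89, running total 232.00
- B (39/26 per unit): 15 of 26 → value 15×39/26 = 22.5000, running total 254.50
Total 254.50.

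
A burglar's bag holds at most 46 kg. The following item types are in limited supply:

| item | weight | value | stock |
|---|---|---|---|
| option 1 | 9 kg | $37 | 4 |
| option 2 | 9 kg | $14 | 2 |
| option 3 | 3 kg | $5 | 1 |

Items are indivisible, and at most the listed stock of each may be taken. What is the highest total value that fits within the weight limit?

$162

Best selections within weight 46 and stock limits:
- 4×option 1 + 1×option 2: weight 45, value 162
- 4×option 1 + 1×option 3: weight 39, value 153
Best: $162.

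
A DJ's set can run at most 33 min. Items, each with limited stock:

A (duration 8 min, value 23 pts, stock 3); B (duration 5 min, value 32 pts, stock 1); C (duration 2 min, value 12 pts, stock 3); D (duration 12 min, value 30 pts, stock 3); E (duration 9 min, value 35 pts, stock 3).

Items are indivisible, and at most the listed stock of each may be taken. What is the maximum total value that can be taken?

Best selections within duration 33 and stock limits:
- 3×C + 3×E: duration 33, value 141
- 1×B + 3×C + 2×E: duration 29, value 138
- 1×B + 3×E: duration 32, value 137
- 1×A + 1×B + 1×C + 2×E: duration 33, value 137
Best: 141 pts.

141 pts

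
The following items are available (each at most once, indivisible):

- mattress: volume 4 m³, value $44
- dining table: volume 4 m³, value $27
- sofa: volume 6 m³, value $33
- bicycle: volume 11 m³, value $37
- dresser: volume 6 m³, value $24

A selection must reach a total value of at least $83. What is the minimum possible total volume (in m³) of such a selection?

Subsets with value ≥ 83, sorted by total volume:
- mattress+dining table+sofa: volume 14, value 104
- mattress+dining table+dresser: volume 14, value 95
- mattress+sofa+dresser: volume 16, value 101
Minimum volume: 14 m³.

14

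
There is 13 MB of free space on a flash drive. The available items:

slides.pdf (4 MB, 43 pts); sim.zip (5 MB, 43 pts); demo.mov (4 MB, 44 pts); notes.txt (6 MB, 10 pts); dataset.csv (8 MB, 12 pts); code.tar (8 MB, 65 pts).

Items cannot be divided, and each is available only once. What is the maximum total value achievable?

130 pts

This is a 0/1 knapsack; check combinations near the capacity.
- slides.pdf+sim.zip+demo.mov: size 4+5+4=13, value 43+43+44=130
- demo.mov+code.tar: size 4+8=12, value 44+65=109
- slides.pdf+code.tar: size 4+8=12, value 43+65=108
- sim.zip+code.tar: size 5+8=13, value 43+65=108
Best: 130 pts.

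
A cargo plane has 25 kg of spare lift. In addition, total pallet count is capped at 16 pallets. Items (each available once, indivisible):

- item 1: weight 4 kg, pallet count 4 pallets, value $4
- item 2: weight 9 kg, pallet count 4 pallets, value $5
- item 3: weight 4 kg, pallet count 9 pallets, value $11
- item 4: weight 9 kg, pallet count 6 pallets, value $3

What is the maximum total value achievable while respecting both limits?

Feasible sets respecting both limits:
- item 2+item 3: weight 13, pallet count 13, value 16
- item 1+item 3: weight 8, pallet count 13, value 15
- item 3+item 4: weight 13, pallet count 15, value 14
- item 1+item 2+item 4: weight 22, pallet count 14, value 12
Best: $16.

$16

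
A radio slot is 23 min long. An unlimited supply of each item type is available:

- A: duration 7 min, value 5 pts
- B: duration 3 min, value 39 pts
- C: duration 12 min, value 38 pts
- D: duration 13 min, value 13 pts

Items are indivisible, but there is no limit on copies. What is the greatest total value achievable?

Best value-per-unit is B at 39/3, and filling with it alone uses duration 7×3=21. No mix of the others beats 7×39 = 273.

273 pts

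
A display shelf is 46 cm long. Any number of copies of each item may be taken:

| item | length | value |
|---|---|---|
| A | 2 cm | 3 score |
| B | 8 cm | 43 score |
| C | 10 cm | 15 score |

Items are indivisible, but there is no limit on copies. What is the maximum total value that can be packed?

224 score

Best value-per-unit is B at 43/8; filling with it alone gives 5×43 = 215.
Optimal mix: 3×A + 5×B → length 46, value 224.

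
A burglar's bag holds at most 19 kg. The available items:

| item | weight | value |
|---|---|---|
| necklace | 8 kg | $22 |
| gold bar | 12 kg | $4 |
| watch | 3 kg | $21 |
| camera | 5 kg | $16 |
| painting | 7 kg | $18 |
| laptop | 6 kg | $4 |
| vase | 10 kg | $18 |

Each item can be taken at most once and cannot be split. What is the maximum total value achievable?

Check high-value combinations within 19 kg:
- necklace+watch+painting: weight 8+3+7=18, value 22+21+18=61
- necklace+watch+camera: weight 8+3+5=16, value 22+21+16=59
- watch+camera+painting: weight 3+5+7=15, value 21+16+18=55
- watch+camera+vase: weight 3+5+10=18, value 21+16+18=55
- necklace+watch+laptop: weight 8+3+6=17, value 22+21+4=47
Best: $61.

$61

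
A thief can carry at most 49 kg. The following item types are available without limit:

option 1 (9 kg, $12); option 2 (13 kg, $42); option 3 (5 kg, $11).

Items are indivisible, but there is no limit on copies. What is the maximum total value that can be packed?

$148

Best value-per-unit is option 2 at 42/13; filling with it alone gives 3×42 = 126.
Optimal mix: 3×option 2 + 2×option 3 → weight 49, value 148.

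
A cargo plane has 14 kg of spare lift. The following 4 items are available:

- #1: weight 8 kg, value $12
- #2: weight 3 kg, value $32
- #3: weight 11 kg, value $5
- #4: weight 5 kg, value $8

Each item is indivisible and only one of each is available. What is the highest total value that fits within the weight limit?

$44

Check high-value combinations within 14 kg:
- #1+#2: weight 8+3=11, value 12+32=44
- #2+#4: weight 3+5=8, value 32+8=40
- #2+#3: weight 3+11=14, value 32+5=37
Best: $44.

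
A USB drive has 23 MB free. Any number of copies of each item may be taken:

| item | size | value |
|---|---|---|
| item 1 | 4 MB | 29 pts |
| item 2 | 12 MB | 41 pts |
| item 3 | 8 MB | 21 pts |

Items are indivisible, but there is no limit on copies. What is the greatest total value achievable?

145 pts

Best value-per-unit is item 1 at 29/4, and filling with it alone uses size 5×4=20. No mix of the others beats 5×29 = 145.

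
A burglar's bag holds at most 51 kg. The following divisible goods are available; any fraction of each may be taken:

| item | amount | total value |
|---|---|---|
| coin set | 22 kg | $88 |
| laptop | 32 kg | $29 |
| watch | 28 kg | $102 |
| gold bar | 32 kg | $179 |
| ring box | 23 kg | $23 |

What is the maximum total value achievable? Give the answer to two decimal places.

255.00

Take in order of value per unit:
- gold bar (179/32 per unit): all 32 → value 179, running total 179.00
- coin set (88/22 per unit): 19 of 22 → value 19×88/22 = 76.0000, running total 255.00
Total 255.00.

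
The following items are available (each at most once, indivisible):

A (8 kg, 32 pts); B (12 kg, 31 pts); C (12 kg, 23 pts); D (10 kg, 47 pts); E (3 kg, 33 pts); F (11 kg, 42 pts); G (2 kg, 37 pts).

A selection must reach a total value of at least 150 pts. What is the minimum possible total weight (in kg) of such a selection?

Subsets with value ≥ 150, sorted by total weight:
- D+E+F+G: weight 26, value 159
- A+D+F+G: weight 31, value 158
- A+D+E+F: weight 32, value 154
- A+D+E+F+G: weight 34, value 191
Minimum weight: 26 kg.

26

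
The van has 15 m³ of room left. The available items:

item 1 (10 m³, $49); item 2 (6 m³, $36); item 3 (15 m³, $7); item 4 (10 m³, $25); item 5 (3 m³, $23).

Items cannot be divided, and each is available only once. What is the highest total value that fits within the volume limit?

$72

Check high-value combinations within 15 m³:
- item 1+item 5: volume 10+3=13, value 49+23=72
- item 2+item 5: volume 6+3=9, value 36+23=59
- item 1: volume 10, value 49
- item 4+item 5: volume 10+3=13, value 25+23=48
Best: $72.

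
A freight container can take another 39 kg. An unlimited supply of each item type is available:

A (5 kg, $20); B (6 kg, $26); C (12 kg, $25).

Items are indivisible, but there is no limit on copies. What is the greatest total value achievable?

$164

Best value-per-unit is B at 26/6; filling with it alone gives 6×26 = 156.
Optimal mix: 3×A + 4×B → weight 39, value 164.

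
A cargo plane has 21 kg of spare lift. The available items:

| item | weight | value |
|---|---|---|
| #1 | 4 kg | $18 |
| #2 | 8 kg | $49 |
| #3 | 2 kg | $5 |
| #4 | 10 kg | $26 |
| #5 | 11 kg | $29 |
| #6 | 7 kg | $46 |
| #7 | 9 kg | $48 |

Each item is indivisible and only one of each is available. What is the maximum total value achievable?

Check high-value combinations within 21 kg:
- #1+#2+#3+#6: weight 4+8+2+7=21, value 18+49+5+46=118
- #1+#2+#7: weight 4+8+9=21, value 18+49+48=115
- #1+#2+#6: weight 4+8+7=19, value 18+49+46=113
- #1+#6+#7: weight 4+7+9=20, value 18+46+48=112
- #2+#3+#7: weight 8+2+9=19, value 49+5+48=102
Best: $118.

$118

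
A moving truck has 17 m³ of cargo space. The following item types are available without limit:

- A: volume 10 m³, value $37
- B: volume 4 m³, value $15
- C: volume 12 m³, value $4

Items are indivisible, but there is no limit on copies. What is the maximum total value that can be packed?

$60

Best value-per-unit is B at 15/4, and filling with it alone uses volume 4×4=16. No mix of the others beats 4×15 = 60.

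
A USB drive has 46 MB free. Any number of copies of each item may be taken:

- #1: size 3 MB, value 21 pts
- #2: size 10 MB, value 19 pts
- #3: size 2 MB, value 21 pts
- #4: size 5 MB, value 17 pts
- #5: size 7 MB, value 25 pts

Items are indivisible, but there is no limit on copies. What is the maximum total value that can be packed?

Best value-per-unit is #3 at 21/2, and filling with it alone uses size 23×2=46. No mix of the others beats 23×21 = 483.

483 pts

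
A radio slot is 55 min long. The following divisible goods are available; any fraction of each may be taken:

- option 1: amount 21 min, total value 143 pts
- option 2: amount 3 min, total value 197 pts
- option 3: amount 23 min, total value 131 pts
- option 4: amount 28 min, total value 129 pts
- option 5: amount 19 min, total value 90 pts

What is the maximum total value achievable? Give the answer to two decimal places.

508.89

Take in order of value per unit:
- option 2 (197/3 per unit): all 3 → value 197, running total 197.00
- option 1 (143/21 per unit): all 21 → value 143, running total 340.00
- option 3 (131/23 per unit): all 23 → value 131, running total 471.00
- option 5 (90/19 per unit): 8 of 19 → value 8×90/19 = 37.8947, running total 508.89
Total 508.89.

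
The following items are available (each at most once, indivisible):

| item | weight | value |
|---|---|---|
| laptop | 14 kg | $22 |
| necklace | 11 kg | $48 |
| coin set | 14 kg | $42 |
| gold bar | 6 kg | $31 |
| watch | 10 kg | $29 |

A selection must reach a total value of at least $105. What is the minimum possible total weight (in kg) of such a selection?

Subsets with value ≥ 105, sorted by total weight:
- necklace+gold bar+watch: weight 27, value 108
- necklace+coin set+gold bar: weight 31, value 121
- necklace+coin set+watch: weight 35, value 119
Minimum weight: 27 kg.

27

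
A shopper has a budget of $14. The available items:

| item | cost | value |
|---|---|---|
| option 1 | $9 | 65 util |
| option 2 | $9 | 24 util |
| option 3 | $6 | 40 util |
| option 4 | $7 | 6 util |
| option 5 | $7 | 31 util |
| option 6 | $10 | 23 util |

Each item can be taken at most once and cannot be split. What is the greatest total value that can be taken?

71 util

Check high-value combinations within $14:
- option 3+option 5: cost 6+7=13, value 40+31=71
- option 1: cost 9, value 65
- option 3+option 4: cost 6+7=13, value 40+6=46
- option 3: cost 6, value 40
Best: 71 util.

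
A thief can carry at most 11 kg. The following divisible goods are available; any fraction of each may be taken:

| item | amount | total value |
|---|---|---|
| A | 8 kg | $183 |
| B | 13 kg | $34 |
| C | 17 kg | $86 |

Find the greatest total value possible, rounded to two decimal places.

198.18

Take in order of value per unit:
- A (183/8 per unit): all 8 → value 183, running total 183.00
- C (86/17 per unit): 3 of 17 → value 3×86/17 = 15.1765, running total 198.18
Total 198.18.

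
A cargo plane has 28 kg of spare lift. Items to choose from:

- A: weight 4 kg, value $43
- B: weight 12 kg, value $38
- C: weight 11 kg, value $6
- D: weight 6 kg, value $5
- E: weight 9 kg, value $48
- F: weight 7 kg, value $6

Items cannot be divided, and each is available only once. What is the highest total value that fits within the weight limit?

$129

Check high-value combinations within 28 kg:
- A+B+E: weight 4+12+9=25, value 43+38+48=129
- A+D+E+F: weight 4+6+9+7=26, value 43+5+48+6=102
- A+E+F: weight 4+9+7=20, value 43+48+6=97
- A+C+E: weight 4+11+9=24, value 43+6+48=97
Best: $129.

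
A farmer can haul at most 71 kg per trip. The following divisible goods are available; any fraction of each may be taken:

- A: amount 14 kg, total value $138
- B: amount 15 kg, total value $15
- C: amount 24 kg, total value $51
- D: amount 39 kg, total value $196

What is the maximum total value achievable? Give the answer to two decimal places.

Take in order of value per unit:
- A (138/14 per unit): all 14 → value 138, running total 138.00
- D (196/39 per unit): all 39 → value 196, running total 334.00
- C (51/24 per unit): 18 of 24 → value 18×51/24 = 38.2500, running total 372.25
Total 372.25.

372.25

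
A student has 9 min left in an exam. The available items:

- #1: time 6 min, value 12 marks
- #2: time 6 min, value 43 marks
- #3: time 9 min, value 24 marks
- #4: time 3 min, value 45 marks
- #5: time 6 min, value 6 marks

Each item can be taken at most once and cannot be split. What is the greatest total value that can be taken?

88 marks

This is a 0/1 knapsack; check combinations near the capacity.
- #2+#4: time 6+3=9, value 43+45=88
- #1+#4: time 6+3=9, value 12+45=57
- #4+#5: time 3+6=9, value 45+6=51
- #4: time 3, value 45
- #2: time 6, value 43
Best: 88 marks.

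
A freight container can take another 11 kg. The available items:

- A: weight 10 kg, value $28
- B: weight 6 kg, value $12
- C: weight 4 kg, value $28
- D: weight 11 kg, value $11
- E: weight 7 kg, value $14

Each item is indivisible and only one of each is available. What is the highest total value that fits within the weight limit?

Check high-value combinations within 11 kg:
- C+E: weight 4+7=11, value 28+14=42
- B+C: weight 6+4=10, value 12+28=40
- C: weight 4, value 28
- A: weight 10, value 28
Best: $42.

$42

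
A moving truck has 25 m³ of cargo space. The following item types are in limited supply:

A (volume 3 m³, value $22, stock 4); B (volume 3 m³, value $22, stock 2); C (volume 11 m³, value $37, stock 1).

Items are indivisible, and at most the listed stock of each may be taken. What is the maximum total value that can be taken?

$132

Best selections within volume 25 and stock limits:
- 4×A + 2×B: volume 18, value 132
- 2×A + 2×B + 1×C: volume 23, value 125
- 3×A + 1×B + 1×C: volume 23, value 125
Best: $132.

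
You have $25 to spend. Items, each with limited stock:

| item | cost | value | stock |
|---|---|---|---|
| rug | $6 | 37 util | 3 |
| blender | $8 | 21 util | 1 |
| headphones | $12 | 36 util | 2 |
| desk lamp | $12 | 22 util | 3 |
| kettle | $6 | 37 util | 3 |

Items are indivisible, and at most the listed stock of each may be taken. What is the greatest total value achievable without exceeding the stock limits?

Best selections within cost 25 and stock limits:
- 1×rug + 3×kettle: cost 24, value 148
- 2×rug + 2×kettle: cost 24, value 148
- 3×rug + 1×kettle: cost 24, value 148
Best: 148 util.

148 util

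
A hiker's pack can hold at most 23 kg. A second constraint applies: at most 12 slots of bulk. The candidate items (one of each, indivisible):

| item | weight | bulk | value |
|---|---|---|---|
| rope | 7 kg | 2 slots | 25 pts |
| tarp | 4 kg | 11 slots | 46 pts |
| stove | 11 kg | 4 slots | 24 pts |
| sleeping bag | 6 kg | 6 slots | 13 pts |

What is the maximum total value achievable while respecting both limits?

Feasible sets respecting both limits:
- rope+stove: weight 18, bulk 6, value 49
- tarp: weight 4, bulk 11, value 46
- rope+sleeping bag: weight 13, bulk 8, value 38
- stove+sleeping bag: weight 17, bulk 10, value 37
Best: 49 pts.

49 pts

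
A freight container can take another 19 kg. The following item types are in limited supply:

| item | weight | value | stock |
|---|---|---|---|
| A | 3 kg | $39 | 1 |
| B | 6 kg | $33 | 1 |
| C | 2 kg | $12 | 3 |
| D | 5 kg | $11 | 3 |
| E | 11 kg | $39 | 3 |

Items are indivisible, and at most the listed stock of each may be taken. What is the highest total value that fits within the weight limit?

$108

Best selections within weight 19 and stock limits:
- 1×A + 1×B + 3×C: weight 15, value 108
- 1×A + 1×B + 2×C + 1×D: weight 18, value 107
Best: $108.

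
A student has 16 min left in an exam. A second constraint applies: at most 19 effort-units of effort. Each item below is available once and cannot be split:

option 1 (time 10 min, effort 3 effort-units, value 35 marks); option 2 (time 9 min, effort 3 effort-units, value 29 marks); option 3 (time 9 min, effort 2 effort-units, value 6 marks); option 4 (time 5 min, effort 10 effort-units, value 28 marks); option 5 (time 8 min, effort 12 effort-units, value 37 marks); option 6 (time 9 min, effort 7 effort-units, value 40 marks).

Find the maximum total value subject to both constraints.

Feasible sets respecting both limits:
- option 4+option 6: time 14, effort 17, value 68
- option 1+option 4: time 15, effort 13, value 63
- option 2+option 4: time 14, effort 13, value 57
Best: 68 marks.

68 marks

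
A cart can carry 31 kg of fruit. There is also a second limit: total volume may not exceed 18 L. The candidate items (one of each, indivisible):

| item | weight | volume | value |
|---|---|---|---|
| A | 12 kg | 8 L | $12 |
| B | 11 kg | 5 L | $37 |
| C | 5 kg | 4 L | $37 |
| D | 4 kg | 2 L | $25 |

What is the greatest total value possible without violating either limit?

Feasible sets respecting both limits:
- B+C+D: weight 20, volume 11, value 99
- A+B+C: weight 28, volume 17, value 86
- B+C: weight 16, volume 9, value 74
Best: $99.

$99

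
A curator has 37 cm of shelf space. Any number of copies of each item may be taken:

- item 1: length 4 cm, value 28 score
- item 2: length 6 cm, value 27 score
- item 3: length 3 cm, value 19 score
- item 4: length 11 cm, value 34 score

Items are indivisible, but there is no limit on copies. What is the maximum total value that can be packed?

Best value-per-unit is item 1 at 28/4; filling with it alone gives 9×28 = 252.
Optimal mix: 7×item 1 + 3×item 3 → length 37, value 253.

253 score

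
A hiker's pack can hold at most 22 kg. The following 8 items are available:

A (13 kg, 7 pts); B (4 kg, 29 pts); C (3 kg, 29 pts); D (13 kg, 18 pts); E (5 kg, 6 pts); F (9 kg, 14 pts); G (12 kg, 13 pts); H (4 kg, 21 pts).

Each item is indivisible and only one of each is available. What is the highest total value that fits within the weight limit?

93 pts

Check high-value combinations within 22 kg:
- B+C+F+H: weight 4+3+9+4=20, value 29+29+14+21=93
- B+C+E+H: weight 4+3+5+4=16, value 29+29+6+21=85
- B+C+H: weight 4+3+4=11, value 29+29+21=79
- B+C+E+F: weight 4+3+5+9=21, value 29+29+6+14=78
- B+C+D: weight 4+3+13=20, value 29+29+18=76
Best: 93 pts.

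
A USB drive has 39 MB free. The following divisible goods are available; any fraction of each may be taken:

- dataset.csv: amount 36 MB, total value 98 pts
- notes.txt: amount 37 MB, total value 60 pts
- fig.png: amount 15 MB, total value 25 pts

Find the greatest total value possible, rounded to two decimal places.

Take in order of value per unit:
- dataset.csv (98/36 per unit): all 36 → value 98, running total 98.00
- fig.png (25/15 per unit): 3 of 15 → value 3×25/15 = 5.0000, running total 103.00
Total 103.00.

103.00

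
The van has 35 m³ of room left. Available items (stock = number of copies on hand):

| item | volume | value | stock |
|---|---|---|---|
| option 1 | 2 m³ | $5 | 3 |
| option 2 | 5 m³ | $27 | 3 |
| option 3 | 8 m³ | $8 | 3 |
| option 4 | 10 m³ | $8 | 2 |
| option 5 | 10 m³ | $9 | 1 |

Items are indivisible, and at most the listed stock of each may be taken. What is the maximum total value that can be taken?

Best selections within volume 35 and stock limits:
- 2×option 1 + 3×option 2 + 2×option 3: volume 35, value 107
- 3×option 1 + 3×option 2 + 1×option 5: volume 31, value 105
Best: $107.

$107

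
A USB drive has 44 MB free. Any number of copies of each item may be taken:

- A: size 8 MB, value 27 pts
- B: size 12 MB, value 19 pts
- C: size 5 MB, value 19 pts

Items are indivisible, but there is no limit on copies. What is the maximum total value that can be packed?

Best value-per-unit is C at 19/5; filling with it alone gives 8×19 = 152.
Optimal mix: 1×A + 7×C → size 43, value 160.

160 pts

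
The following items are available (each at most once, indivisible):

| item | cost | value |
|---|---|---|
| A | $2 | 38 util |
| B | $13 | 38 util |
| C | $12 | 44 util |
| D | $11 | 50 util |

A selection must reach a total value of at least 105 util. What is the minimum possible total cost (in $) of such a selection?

25

Subsets with value ≥ 105, sorted by total cost:
- A+C+D: cost 25, value 132
- A+B+D: cost 26, value 126
- A+B+C: cost 27, value 120
Minimum cost: 25 $.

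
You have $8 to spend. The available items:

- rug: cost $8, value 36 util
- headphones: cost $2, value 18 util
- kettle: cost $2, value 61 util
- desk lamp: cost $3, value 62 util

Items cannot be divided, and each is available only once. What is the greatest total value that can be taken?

141 util

This is a 0/1 knapsack; check combinations near the capacity.
- headphones+kettle+desk lamp: cost 2+2+3=7, value 18+61+62=141
- kettle+desk lamp: cost 2+3=5, value 61+62=123
- headphones+desk lamp: cost 2+3=5, value 18+62=80
Best: 141 util.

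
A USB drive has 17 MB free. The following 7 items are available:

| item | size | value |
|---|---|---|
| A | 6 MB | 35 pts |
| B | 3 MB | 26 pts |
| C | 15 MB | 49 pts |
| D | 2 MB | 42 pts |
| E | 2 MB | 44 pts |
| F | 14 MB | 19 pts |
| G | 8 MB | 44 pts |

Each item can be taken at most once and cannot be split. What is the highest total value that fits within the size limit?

156 pts

Check high-value combinations within 17 MB:
- B+D+E+G: size 3+2+2+8=15, value 26+42+44+44=156
- A+B+D+E: size 6+3+2+2=13, value 35+26+42+44=147
- D+E+G: size 2+2+8=12, value 42+44+44=130
- A+E+G: size 6+2+8=16, value 35+44+44=123
- A+D+E: size 6+2+2=10, value 35+42+44=121
Best: 156 pts.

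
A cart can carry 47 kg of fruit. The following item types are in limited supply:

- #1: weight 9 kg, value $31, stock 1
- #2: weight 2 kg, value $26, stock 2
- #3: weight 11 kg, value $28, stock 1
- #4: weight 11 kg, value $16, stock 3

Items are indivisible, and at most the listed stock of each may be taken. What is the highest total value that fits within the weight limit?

$143

Best selections within weight 47 and stock limits:
- 1×#1 + 2×#2 + 1×#3 + 2×#4: weight 46, value 143
- 1×#1 + 2×#2 + 3×#4: weight 46, value 131
- 1×#1 + 2×#2 + 1×#3 + 1×#4: weight 35, value 127
- 1×#1 + 1×#2 + 1×#3 + 2×#4: weight 44, value 117
Best: $143.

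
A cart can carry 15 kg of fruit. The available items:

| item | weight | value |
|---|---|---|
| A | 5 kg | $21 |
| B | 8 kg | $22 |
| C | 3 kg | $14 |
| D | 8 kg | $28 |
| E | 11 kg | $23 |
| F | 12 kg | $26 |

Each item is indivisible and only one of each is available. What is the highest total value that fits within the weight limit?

Check high-value combinations within 15 kg:
- A+D: weight 5+8=13, value 21+28=49
- A+B: weight 5+8=13, value 21+22=43
- C+D: weight 3+8=11, value 14+28=42
- C+F: weight 3+12=15, value 14+26=40
Best: $49.

$49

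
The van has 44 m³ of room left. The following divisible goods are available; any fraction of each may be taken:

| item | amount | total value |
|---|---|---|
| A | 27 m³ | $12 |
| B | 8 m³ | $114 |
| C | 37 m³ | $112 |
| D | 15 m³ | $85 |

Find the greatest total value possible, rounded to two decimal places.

Take in order of value per unit:
- B (114/8 per unit): all 8 → value 114, running total 114.00
- D (85/15 per unit): all 15 → value 85, running total 199.00
- C (112/37 per unit): 21 of 37 → value 21×112/37 = 63.5676, running total 262.57
Total 262.57.

262.57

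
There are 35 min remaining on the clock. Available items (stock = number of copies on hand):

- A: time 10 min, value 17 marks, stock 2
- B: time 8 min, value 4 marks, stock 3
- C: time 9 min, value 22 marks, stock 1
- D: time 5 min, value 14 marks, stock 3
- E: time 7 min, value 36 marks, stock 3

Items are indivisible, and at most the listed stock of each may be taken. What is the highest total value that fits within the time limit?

144 marks

Top feasible selections:
- 1×C + 1×D + 3×E: time 35, value 144
- 2×D + 3×E: time 31, value 136
- 1×C + 3×E: time 30, value 130
- 1×B + 1×D + 3×E: time 34, value 126
Best: 144 marks.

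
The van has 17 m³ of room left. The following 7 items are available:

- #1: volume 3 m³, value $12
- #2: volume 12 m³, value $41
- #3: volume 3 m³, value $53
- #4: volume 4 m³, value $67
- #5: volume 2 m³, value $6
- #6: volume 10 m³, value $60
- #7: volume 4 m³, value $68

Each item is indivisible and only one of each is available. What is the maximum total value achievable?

$206

Check high-value combinations within 17 m³:
- #1+#3+#4+#5+#7: volume 3+3+4+2+4=16, value 12+53+67+6+68=206
- #1+#3+#4+#7: volume 3+3+4+4=14, value 12+53+67+68=200
- #3+#4+#5+#7: volume 3+4+2+4=13, value 53+67+6+68=194
Best: $206.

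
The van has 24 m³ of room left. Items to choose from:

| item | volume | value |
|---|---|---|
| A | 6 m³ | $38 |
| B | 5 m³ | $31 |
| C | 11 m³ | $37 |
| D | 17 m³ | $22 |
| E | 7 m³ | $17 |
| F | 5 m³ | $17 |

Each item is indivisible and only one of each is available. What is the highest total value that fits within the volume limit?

Check high-value combinations within 24 m³:
- A+B+C: volume 6+5+11=22, value 38+31+37=106
- A+B+E+F: volume 6+5+7+5=23, value 38+31+17+17=103
- A+C+F: volume 6+11+5=22, value 38+37+17=92
Best: $106.

$106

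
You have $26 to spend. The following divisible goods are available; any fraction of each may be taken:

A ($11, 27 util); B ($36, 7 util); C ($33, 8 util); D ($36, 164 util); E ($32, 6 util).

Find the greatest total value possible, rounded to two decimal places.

Take in order of value per unit:
- D (164/36 per unit): 26 of 36 → value 26×164/36 = 118.4444, running total 118.44
Total 118.44.

118.44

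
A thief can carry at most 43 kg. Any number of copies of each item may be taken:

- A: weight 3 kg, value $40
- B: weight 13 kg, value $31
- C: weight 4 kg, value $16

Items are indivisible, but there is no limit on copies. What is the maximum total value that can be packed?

$560

Best value-per-unit is A at 40/3, and filling with it alone uses weight 14×3=42. No mix of the others beats 14×40 = 560.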